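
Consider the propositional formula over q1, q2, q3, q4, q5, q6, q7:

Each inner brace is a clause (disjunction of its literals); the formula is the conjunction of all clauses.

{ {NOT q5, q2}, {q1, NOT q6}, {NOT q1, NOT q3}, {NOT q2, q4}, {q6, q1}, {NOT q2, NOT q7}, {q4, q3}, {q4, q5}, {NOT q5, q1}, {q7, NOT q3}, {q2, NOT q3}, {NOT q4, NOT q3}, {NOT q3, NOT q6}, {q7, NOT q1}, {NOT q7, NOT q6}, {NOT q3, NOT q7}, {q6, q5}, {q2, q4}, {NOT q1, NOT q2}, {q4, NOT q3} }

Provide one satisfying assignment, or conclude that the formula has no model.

UNSATISFIABLE

Suppose q5 = false.
The clause (q4) is unit, so q4 = true.
The clause (NOT q3) is unit, so q3 = false.
The clause (q6) is unit, so q6 = true.
The clause (q1) is unit, so q1 = true.
The clause (q7) is unit, so q7 = true.
That conflicts with the unit clause (NOT q7).
Undo q5 and try q5 = true.
The clause (q2) is unit, so q2 = true.
The clause (q4) is unit, so q4 = true.
The clause (NOT q7) is unit, so q7 = false.
The clause (q1) is unit, so q1 = true.
That conflicts with the unit clause (NOT q1).
Both values of q5 lead to a conflict.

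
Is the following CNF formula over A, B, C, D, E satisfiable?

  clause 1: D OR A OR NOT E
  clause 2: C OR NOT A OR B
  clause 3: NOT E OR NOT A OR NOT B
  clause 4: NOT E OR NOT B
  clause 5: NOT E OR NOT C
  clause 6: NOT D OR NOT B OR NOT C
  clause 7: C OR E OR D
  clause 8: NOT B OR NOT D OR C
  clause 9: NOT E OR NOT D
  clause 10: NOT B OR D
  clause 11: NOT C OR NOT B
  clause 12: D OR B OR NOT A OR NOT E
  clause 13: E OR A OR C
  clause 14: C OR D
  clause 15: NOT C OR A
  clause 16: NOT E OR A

Try E = false.
Try C = true.
From the singleton clause (NOT B), B = false.
From the singleton clause (A), A = true.
All clauses hold; D can take either value.
A satisfying assignment: A: true; B: false; C: true; D: true; E: false.

Yes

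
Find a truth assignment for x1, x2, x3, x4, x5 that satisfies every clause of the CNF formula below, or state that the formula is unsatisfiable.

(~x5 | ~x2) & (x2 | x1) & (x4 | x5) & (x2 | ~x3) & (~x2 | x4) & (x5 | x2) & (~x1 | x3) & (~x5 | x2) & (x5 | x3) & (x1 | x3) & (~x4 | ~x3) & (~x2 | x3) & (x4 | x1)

Case x5 = 0:
The clause (x4) is unit, so x4 = 1.
The clause (x2) is unit, so x2 = 1.
The clause (x3) is unit, so x3 = 1.
Now (~x3) is unsatisfied and unit — conflict.
Undo x5 and try x5 = 1.
The clause (~x2) is unit, so x2 = 0.
Now (x2) is unsatisfied and unit — conflict.
Both values of x5 lead to a conflict.

UNSATISFIABLE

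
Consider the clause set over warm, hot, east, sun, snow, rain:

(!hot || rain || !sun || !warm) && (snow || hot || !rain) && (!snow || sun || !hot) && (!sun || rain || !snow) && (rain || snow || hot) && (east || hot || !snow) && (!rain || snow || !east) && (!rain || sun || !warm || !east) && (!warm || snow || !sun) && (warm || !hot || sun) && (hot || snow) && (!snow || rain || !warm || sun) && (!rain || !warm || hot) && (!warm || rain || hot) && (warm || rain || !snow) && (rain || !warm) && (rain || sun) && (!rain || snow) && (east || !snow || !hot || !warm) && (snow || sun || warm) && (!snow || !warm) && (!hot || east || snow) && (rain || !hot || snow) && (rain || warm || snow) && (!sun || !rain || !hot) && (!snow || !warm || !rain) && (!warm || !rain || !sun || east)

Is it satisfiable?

Yes, satisfiable

Branch on hot: set hot = false.
(snow) alone gives snow = true.
(east) alone gives east = true.
(!warm) alone gives warm = false.
(rain) alone gives rain = true.
No clause remains; sun is free.
A satisfying assignment: warm=false, hot=false, east=true, sun=true, snow=true, rain=true.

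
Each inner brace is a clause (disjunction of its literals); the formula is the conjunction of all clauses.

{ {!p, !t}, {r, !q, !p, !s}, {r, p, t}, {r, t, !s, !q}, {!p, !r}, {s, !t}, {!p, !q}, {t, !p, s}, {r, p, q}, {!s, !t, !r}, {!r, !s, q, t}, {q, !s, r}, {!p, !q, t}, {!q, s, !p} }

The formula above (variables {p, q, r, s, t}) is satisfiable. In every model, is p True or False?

Suppose p = true.
(!t) alone gives t = false.
(!r) alone gives r = false.
(!q) alone gives q = false.
(s) alone gives s = true.
That conflicts with the unit clause (!s).
So every satisfying assignment has p = False.

False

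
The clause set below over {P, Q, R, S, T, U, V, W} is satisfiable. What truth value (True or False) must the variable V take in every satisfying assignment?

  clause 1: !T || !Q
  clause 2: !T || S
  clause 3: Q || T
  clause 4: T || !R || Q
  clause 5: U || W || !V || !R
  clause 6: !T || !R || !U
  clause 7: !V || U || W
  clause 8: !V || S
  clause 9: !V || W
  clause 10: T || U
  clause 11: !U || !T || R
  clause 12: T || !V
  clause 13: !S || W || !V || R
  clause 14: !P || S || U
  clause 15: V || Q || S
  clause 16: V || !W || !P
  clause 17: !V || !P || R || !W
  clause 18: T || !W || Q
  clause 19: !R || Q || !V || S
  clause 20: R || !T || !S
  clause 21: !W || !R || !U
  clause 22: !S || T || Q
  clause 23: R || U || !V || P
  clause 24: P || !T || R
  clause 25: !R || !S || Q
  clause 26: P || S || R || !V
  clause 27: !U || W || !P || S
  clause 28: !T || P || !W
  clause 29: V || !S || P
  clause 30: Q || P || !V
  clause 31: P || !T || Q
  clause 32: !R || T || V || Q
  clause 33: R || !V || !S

Suppose V = true.
(S) alone gives S = true.
(W) alone gives W = true.
(T) alone gives T = true.
(!Q) alone gives Q = false.
(R) alone gives R = true.
That conflicts with the unit clause (!R).
So every satisfying assignment has V = False.

False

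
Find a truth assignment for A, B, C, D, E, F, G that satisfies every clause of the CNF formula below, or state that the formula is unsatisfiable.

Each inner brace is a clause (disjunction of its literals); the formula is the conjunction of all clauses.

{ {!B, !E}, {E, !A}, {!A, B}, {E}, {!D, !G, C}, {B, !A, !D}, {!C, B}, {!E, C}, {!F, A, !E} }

UNSATISFIABLE

The clause (E) is unit, so E = true.
The clause (!B) is unit, so B = false.
The clause (!A) is unit, so A = false.
The clause (!C) is unit, so C = false.
That conflicts with the unit clause (C).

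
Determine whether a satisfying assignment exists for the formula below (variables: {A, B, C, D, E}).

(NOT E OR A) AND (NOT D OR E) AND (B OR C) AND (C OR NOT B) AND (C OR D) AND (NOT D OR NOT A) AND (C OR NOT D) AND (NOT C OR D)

No

Branch on E: set E = false.
Unit clause (NOT D) forces D = false.
Unit clause (C) forces C = true.
Now (NOT C) is unsatisfied and unit — conflict.
So E must be the other value — set E = true.
Unit clause (A) forces A = true.
Unit clause (NOT D) forces D = false.
Unit clause (C) forces C = true.
Now (NOT C) is unsatisfied and unit — conflict.
Either choice for E ends in contradiction.
No assignment satisfies every clause.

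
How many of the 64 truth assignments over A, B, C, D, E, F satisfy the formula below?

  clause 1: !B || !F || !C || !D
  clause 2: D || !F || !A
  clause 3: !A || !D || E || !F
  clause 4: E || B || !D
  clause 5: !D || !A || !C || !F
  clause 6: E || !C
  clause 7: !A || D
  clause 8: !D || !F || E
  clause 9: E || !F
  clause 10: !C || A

There are 2^6 = 64 truth assignments over (A, B, C, D, E, F).
Split on B. With B = true, the clauses containing B are satisfied and !B drops from the rest; 10 of the 2^5 = 32 assignments to the other variables satisfy what remains.
With B = false, by the same count on the reduced clause set, 8 assignments work.
(One model: A=F, B=F, C=F, D=F, E=F, F=F.)
Total: 10 + 8 = 18.

18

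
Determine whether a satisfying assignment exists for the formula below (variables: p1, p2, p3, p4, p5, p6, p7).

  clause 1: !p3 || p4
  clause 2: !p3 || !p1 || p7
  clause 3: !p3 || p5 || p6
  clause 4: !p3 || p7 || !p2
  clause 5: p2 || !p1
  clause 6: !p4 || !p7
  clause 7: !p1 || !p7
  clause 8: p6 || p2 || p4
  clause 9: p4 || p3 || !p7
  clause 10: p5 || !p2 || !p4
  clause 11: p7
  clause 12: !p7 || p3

No, unsatisfiable

The clause (p7) is unit, so p7 = true.
The clause (!p4) is unit, so p4 = false.
The clause (!p3) is unit, so p3 = false.
But (p3) is also a unit clause — contradiction.
No assignment satisfies every clause.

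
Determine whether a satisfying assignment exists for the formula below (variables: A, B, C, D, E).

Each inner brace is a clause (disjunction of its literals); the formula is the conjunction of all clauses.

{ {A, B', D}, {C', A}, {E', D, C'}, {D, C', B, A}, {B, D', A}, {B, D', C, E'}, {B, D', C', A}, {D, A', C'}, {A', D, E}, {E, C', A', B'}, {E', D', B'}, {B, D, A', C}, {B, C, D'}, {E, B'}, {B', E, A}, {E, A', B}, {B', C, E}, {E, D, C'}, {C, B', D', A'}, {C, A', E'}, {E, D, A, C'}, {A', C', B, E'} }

Case C = 0:
Case B = 0:
The clause (D') is unit, so D = 0.
The clause (A') is unit, so A = 0.
Every clause is now satisfied; E is unconstrained.
A satisfying assignment: A ↦ 0; B ↦ 0; C ↦ 0; D ↦ 0; E ↦ 1.

Satisfiable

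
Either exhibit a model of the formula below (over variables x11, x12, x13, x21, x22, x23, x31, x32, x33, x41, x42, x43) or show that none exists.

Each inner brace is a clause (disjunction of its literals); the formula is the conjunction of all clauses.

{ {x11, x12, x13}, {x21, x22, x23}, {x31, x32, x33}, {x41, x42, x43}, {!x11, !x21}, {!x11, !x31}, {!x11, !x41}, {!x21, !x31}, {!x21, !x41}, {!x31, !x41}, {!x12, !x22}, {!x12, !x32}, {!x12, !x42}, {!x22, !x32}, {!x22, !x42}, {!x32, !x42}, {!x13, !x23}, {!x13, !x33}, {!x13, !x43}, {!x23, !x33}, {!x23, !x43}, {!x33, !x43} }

Case x11 = false:
Case x12 = true:
The clause (!x22) is unit, so x22 = false.
The clause (!x32) is unit, so x32 = false.
The clause (!x42) is unit, so x42 = false.
Case x21 = true:
The clause (!x31) is unit, so x31 = false.
The clause (x33) is unit, so x33 = true.
The clause (!x41) is unit, so x41 = false.
The clause (x43) is unit, so x43 = true.
But (!x43) is also a unit clause — contradiction.
That branch fails; take x21 = false instead.
The clause (x23) is unit, so x23 = true.
The clause (!x13) is unit, so x13 = false.
The clause (!x33) is unit, so x33 = false.
The clause (x31) is unit, so x31 = true.
The clause (!x41) is unit, so x41 = false.
The clause (x43) is unit, so x43 = true.
But (!x43) is also a unit clause — contradiction.
Both values of x21 lead to a conflict.
That branch fails; take x12 = false instead.
The clause (x13) is unit, so x13 = true.
The clause (!x23) is unit, so x23 = false.
The clause (!x33) is unit, so x33 = false.
The clause (!x43) is unit, so x43 = false.
Case x21 = true:
The clause (!x31) is unit, so x31 = false.
The clause (x32) is unit, so x32 = true.
The clause (!x41) is unit, so x41 = false.
The clause (x42) is unit, so x42 = true.
But (!x42) is also a unit clause — contradiction.
That branch fails; take x21 = false instead.
The clause (x22) is unit, so x22 = true.
The clause (!x32) is unit, so x32 = false.
The clause (x31) is unit, so x31 = true.
The clause (!x41) is unit, so x41 = false.
The clause (x42) is unit, so x42 = true.
But (!x42) is also a unit clause — contradiction.
Both values of x21 lead to a conflict.
Both values of x12 lead to a conflict.
That branch fails; take x11 = true instead.
The clause (!x21) is unit, so x21 = false.
The clause (!x31) is unit, so x31 = false.
The clause (!x41) is unit, so x41 = false.
Case x22 = true:
The clause (!x12) is unit, so x12 = false.
The clause (!x32) is unit, so x32 = false.
The clause (x33) is unit, so x33 = true.
The clause (!x42) is unit, so x42 = false.
The clause (x43) is unit, so x43 = true.
But (!x43) is also a unit clause — contradiction.
That branch fails; take x22 = false instead.
The clause (x23) is unit, so x23 = true.
The clause (!x13) is unit, so x13 = false.
The clause (!x33) is unit, so x33 = false.
The clause (x32) is unit, so x32 = true.
The clause (!x12) is unit, so x12 = false.
The clause (!x42) is unit, so x42 = false.
The clause (x43) is unit, so x43 = true.
But (!x43) is also a unit clause — contradiction.
Both values of x22 lead to a conflict.
Both values of x11 lead to a conflict.

UNSATISFIABLE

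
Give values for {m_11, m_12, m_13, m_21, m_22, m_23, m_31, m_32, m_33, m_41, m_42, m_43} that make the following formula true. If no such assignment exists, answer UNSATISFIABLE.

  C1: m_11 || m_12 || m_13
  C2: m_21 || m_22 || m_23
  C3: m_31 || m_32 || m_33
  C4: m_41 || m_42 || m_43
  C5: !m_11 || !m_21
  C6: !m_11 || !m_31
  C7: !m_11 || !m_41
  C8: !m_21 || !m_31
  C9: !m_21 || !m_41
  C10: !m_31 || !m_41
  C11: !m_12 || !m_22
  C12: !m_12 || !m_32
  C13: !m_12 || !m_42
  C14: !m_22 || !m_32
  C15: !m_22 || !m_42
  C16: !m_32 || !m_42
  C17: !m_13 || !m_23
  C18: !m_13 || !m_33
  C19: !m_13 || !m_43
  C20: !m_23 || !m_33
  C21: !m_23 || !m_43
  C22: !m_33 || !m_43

UNSATISFIABLE

Case m_11 = false:
Case m_12 = true:
Unit clause (!m_22) forces m_22 = false.
Unit clause (!m_32) forces m_32 = false.
Unit clause (!m_42) forces m_42 = false.
Case m_21 = true:
Unit clause (!m_31) forces m_31 = false.
Unit clause (m_33) forces m_33 = true.
Unit clause (!m_41) forces m_41 = false.
Unit clause (m_43) forces m_43 = true.
But (!m_43) is also a unit clause — contradiction.
Backtrack on m_21: now try m_21 = false.
Unit clause (m_23) forces m_23 = true.
Unit clause (!m_13) forces m_13 = false.
Unit clause (!m_33) forces m_33 = false.
Unit clause (m_31) forces m_31 = true.
Unit clause (!m_41) forces m_41 = false.
Unit clause (m_43) forces m_43 = true.
But (!m_43) is also a unit clause — contradiction.
Both values of m_21 lead to a conflict.
Backtrack on m_12: now try m_12 = false.
Unit clause (m_13) forces m_13 = true.
Unit clause (!m_23) forces m_23 = false.
Unit clause (!m_33) forces m_33 = false.
Unit clause (!m_43) forces m_43 = false.
Case m_21 = true:
Unit clause (!m_31) forces m_31 = false.
Unit clause (m_32) forces m_32 = true.
Unit clause (!m_41) forces m_41 = false.
Unit clause (m_42) forces m_42 = true.
But (!m_42) is also a unit clause — contradiction.
Backtrack on m_21: now try m_21 = false.
Unit clause (m_22) forces m_22 = true.
Unit clause (!m_32) forces m_32 = false.
Unit clause (m_31) forces m_31 = true.
Unit clause (!m_41) forces m_41 = false.
Unit clause (m_42) forces m_42 = true.
But (!m_42) is also a unit clause — contradiction.
Both values of m_21 lead to a conflict.
Both values of m_12 lead to a conflict.
Backtrack on m_11: now try m_11 = true.
Unit clause (!m_21) forces m_21 = false.
Unit clause (!m_31) forces m_31 = false.
Unit clause (!m_41) forces m_41 = false.
Case m_22 = true:
Unit clause (!m_12) forces m_12 = false.
Unit clause (!m_32) forces m_32 = false.
Unit clause (m_33) forces m_33 = true.
Unit clause (!m_42) forces m_42 = false.
Unit clause (m_43) forces m_43 = true.
But (!m_43) is also a unit clause — contradiction.
Backtrack on m_22: now try m_22 = false.
Unit clause (m_23) forces m_23 = true.
Unit clause (!m_13) forces m_13 = false.
Unit clause (!m_33) forces m_33 = false.
Unit clause (m_32) forces m_32 = true.
Unit clause (!m_12) forces m_12 = false.
Unit clause (!m_42) forces m_42 = false.
Unit clause (m_43) forces m_43 = true.
But (!m_43) is also a unit clause — contradiction.
Both values of m_22 lead to a conflict.
Both values of m_11 lead to a conflict.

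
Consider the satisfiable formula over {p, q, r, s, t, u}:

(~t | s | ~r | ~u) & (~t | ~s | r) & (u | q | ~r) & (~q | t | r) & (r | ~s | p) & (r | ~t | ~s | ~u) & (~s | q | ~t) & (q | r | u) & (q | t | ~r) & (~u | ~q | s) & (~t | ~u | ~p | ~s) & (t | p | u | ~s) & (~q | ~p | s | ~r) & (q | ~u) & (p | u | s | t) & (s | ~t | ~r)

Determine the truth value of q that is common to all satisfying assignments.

Suppose q = 0.
The clause (~u) is unit, so u = 0.
The clause (~r) is unit, so r = 0.
But (r) is also a unit clause — contradiction.
So every satisfying assignment has q = True.

True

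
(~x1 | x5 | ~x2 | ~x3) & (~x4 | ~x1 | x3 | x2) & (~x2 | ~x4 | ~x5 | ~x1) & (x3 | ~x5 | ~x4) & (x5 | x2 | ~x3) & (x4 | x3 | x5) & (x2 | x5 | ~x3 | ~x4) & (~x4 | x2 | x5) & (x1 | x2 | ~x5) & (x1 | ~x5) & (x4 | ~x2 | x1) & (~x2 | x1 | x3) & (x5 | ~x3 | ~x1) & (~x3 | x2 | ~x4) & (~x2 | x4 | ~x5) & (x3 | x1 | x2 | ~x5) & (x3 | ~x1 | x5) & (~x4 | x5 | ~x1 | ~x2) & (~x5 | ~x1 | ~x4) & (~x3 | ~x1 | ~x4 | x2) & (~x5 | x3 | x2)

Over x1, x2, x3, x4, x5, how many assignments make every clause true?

2

There are 2^5 = 32 truth assignments over (x1, x2, x3, x4, x5).
Split on x3. With x3 = 1, the clauses containing x3 are satisfied and ~x3 drops from the rest; 2 of the 2^4 = 16 assignments to the other variables satisfy what remains.
With x3 = 0, by the same count on the reduced clause set, 0 assignments work.
(One model: x1=F, x2=T, x3=T, x4=T, x5=F.)
Total: 2 + 0 = 2.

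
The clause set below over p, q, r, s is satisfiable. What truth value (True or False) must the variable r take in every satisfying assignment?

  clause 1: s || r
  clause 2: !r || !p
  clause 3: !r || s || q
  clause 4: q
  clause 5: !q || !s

Suppose r = false.
The clause (s) is unit, so s = true.
The clause (q) is unit, so q = true.
That conflicts with the unit clause (!q).
So every satisfying assignment has r = True.

True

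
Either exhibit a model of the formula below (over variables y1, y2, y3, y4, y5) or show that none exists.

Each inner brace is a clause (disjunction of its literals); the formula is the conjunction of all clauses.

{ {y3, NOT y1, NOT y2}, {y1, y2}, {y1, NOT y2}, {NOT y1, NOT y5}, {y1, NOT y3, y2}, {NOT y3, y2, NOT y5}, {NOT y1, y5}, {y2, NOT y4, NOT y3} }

UNSATISFIABLE

Suppose y1 = true.
(NOT y5) alone gives y5 = false.
But (y5) is also a unit clause — contradiction.
That branch fails; take y1 = false instead.
(y2) alone gives y2 = true.
But (NOT y2) is also a unit clause — contradiction.
Neither y1 = true nor y1 = false works.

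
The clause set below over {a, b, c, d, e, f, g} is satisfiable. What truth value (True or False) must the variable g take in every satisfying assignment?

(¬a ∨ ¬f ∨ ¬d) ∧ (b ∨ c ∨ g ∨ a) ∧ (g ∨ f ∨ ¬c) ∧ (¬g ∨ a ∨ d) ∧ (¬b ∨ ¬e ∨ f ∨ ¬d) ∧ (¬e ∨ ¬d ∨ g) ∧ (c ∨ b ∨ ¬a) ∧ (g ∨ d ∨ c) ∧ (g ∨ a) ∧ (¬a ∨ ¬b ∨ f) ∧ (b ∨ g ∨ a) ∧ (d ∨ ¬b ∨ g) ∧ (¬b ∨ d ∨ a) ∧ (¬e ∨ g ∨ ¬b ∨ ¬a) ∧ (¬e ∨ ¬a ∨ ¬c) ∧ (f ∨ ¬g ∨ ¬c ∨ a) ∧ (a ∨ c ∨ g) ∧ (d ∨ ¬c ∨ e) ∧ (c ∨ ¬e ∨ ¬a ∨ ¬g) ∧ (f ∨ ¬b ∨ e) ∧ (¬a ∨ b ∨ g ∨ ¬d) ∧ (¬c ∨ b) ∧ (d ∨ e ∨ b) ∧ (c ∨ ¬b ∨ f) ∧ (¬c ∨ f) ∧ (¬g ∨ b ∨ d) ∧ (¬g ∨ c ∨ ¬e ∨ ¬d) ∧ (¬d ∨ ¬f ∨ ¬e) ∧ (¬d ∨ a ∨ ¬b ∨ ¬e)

True

Suppose g = False.
From the singleton clause (a), a = True.
Suppose f = False.
From the singleton clause (¬c), c = False.
From the singleton clause (b), b = True.
But (¬b) is also a unit clause — contradiction.
So f must be the other value — set f = True.
From the singleton clause (¬d), d = False.
From the singleton clause (c), c = True.
From the singleton clause (¬b), b = False.
But (b) is also a unit clause — contradiction.
Both values of f lead to a conflict.
So every satisfying assignment has g = True.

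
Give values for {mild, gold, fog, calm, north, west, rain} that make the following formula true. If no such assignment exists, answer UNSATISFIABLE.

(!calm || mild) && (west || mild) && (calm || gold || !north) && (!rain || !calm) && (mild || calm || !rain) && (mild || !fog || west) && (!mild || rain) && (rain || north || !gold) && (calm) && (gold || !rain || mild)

The clause (calm) is unit, so calm = true.
The clause (mild) is unit, so mild = true.
The clause (!rain) is unit, so rain = false.
Now (rain) is unsatisfied and unit — conflict.

UNSATISFIABLE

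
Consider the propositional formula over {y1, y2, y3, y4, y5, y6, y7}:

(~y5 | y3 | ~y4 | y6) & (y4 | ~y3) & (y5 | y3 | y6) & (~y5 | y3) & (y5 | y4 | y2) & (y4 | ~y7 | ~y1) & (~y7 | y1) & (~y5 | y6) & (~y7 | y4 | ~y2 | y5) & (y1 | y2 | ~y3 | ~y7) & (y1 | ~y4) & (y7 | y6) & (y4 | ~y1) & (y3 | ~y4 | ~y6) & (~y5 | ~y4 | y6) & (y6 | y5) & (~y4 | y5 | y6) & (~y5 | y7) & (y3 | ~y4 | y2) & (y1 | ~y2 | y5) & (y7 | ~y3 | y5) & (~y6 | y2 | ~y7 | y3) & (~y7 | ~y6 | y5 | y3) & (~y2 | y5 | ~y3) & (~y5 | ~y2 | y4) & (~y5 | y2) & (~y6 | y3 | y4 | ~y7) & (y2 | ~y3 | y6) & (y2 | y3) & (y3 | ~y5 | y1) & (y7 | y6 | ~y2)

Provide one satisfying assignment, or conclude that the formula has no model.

y1: 1,  y2: 0,  y3: 1,  y4: 1,  y5: 0,  y6: 1,  y7: 1

Suppose y4 = 1.
The clause (y1) is unit, so y1 = 1.
Suppose y5 = 0.
The clause (y6) is unit, so y6 = 1.
The clause (y3) is unit, so y3 = 1.
The clause (y7) is unit, so y7 = 1.
The clause (~y2) is unit, so y2 = 0.
Every clause now holds.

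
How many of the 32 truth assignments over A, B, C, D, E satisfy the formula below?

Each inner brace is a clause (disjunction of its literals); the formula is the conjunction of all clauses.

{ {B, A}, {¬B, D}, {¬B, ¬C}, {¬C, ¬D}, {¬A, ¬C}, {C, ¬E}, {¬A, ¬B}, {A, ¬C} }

There are 2^5 = 32 truth assignments over (A, B, C, D, E).
Split on D. With D = True, the clauses containing D are satisfied and ¬D drops from the rest; 2 of the 2^4 = 16 assignments to the other variables satisfy what remains.
With D = False, by the same count on the reduced clause set, 1 assignment works.
Total: 2 + 1 = 3.

3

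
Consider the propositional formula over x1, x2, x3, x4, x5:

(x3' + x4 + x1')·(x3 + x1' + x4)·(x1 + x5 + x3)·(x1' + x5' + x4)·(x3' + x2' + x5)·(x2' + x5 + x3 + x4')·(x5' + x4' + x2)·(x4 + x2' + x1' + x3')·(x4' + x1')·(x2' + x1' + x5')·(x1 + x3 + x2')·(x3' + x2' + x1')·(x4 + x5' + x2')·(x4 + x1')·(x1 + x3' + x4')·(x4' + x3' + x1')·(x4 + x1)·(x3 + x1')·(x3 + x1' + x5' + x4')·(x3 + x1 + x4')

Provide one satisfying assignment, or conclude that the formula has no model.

Branch on x4: set x4 = 0.
The clause (x1') is unit, so x1 = 0.
That conflicts with the unit clause (x1).
Undo x4 and try x4 = 1.
The clause (x1') is unit, so x1 = 0.
The clause (x3') is unit, so x3 = 0.
That conflicts with the unit clause (x3).
Either choice for x4 ends in contradiction.

UNSATISFIABLE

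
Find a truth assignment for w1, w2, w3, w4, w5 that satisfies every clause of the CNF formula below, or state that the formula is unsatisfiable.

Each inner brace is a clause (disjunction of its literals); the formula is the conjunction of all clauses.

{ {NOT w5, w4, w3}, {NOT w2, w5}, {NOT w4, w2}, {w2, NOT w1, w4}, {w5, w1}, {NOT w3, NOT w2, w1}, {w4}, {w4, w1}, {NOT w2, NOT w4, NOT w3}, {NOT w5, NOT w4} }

UNSATISFIABLE

(w4) alone gives w4 = true.
(w2) alone gives w2 = true.
(w5) alone gives w5 = true.
Now (NOT w5) is unsatisfied and unit — conflict.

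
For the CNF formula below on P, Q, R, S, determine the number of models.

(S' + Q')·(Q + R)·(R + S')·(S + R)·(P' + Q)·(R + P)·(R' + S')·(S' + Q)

3

There are 2^4 = 16 truth assignments over (P, Q, R, S).
Check each against the 8 clauses (columns in the order P, Q, R, S):
  F F F F  ✗ fails (Q + R)
  F F F T  ✗ fails (Q + R)
  F F T F  ✓ satisfies all
  F F T T  ✗ fails (R' + S')
  F T F F  ✗ fails (S + R)
  F T F T  ✗ fails (S' + Q')
  F T T F  ✓ satisfies all
  F T T T  ✗ fails (S' + Q')
  T F F F  ✗ fails (Q + R)
  T F F T  ✗ fails (Q + R)
  T F T F  ✗ fails (P' + Q)
  T F T T  ✗ fails (P' + Q)
  T T F F  ✗ fails (S + R)
  T T F T  ✗ fails (S' + Q')
  T T T F  ✓ satisfies all
  T T T T  ✗ fails (S' + Q')
3 of the 16 rows are models.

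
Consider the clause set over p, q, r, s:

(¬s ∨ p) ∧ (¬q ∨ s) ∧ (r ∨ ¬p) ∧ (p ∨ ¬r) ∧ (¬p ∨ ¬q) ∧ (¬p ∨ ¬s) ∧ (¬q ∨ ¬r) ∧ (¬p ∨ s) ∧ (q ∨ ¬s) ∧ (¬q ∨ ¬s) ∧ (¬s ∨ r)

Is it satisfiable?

Yes

Try s = False.
The clause (¬q) is unit, so q = False.
The clause (¬p) is unit, so p = False.
The clause (¬r) is unit, so r = False.
All clauses are satisfied.
A satisfying assignment: p: False; q: False; r: False; s: False.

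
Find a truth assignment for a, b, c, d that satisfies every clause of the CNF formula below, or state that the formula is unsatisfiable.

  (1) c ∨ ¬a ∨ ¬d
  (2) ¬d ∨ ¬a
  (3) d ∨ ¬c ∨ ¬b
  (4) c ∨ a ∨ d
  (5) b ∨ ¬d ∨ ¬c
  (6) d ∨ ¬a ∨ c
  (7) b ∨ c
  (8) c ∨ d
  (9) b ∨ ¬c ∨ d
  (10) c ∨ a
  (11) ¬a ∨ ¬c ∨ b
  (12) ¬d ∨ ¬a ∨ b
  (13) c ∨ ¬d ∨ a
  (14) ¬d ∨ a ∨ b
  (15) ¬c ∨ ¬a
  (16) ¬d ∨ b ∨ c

a: False; b: True; c: True; d: True

Suppose d = True.
Unit clause (¬a) forces a = False.
Unit clause (c) forces c = True.
Unit clause (b) forces b = True.
Every clause now holds.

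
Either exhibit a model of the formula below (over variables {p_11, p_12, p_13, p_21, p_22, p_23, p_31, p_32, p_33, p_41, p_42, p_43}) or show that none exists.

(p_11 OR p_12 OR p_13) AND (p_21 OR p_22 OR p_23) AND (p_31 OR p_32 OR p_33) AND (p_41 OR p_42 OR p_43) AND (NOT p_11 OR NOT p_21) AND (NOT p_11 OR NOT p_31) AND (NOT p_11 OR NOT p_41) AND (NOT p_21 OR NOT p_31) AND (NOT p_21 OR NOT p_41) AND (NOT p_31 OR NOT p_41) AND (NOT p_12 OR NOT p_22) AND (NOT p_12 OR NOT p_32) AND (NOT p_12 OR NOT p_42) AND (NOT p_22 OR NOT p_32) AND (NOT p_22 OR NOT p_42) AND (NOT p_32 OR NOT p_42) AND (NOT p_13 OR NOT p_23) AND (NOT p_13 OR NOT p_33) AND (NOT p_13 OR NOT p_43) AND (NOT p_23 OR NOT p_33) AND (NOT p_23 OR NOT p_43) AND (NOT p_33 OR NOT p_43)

UNSATISFIABLE

Case p_11 = false:
Case p_12 = true:
(NOT p_22) alone gives p_22 = false.
(NOT p_32) alone gives p_32 = false.
(NOT p_42) alone gives p_42 = false.
Case p_21 = true:
(NOT p_31) alone gives p_31 = false.
(p_33) alone gives p_33 = true.
(NOT p_41) alone gives p_41 = false.
(p_43) alone gives p_43 = true.
Now (NOT p_43) is unsatisfied and unit — conflict.
Backtrack on p_21: now try p_21 = false.
(p_23) alone gives p_23 = true.
(NOT p_13) alone gives p_13 = false.
(NOT p_33) alone gives p_33 = false.
(p_31) alone gives p_31 = true.
(NOT p_41) alone gives p_41 = false.
(p_43) alone gives p_43 = true.
Now (NOT p_43) is unsatisfied and unit — conflict.
Neither p_21 = true nor p_21 = false works.
Backtrack on p_12: now try p_12 = false.
(p_13) alone gives p_13 = true.
(NOT p_23) alone gives p_23 = false.
(NOT p_33) alone gives p_33 = false.
(NOT p_43) alone gives p_43 = false.
Case p_21 = true:
(NOT p_31) alone gives p_31 = false.
(p_32) alone gives p_32 = true.
(NOT p_41) alone gives p_41 = false.
(p_42) alone gives p_42 = true.
Now (NOT p_42) is unsatisfied and unit — conflict.
Backtrack on p_21: now try p_21 = false.
(p_22) alone gives p_22 = true.
(NOT p_32) alone gives p_32 = false.
(p_31) alone gives p_31 = true.
(NOT p_41) alone gives p_41 = false.
(p_42) alone gives p_42 = true.
Now (NOT p_42) is unsatisfied and unit — conflict.
Neither p_21 = true nor p_21 = false works.
Neither p_12 = true nor p_12 = false works.
Backtrack on p_11: now try p_11 = true.
(NOT p_21) alone gives p_21 = false.
(NOT p_31) alone gives p_31 = false.
(NOT p_41) alone gives p_41 = false.
Case p_22 = true:
(NOT p_12) alone gives p_12 = false.
(NOT p_32) alone gives p_32 = false.
(p_33) alone gives p_33 = true.
(NOT p_42) alone gives p_42 = false.
(p_43) alone gives p_43 = true.
Now (NOT p_43) is unsatisfied and unit — conflict.
Backtrack on p_22: now try p_22 = false.
(p_23) alone gives p_23 = true.
(NOT p_13) alone gives p_13 = false.
(NOT p_33) alone gives p_33 = false.
(p_32) alone gives p_32 = true.
(NOT p_12) alone gives p_12 = false.
(NOT p_42) alone gives p_42 = false.
(p_43) alone gives p_43 = true.
Now (NOT p_43) is unsatisfied and unit — conflict.
Neither p_22 = true nor p_22 = false works.
Neither p_11 = true nor p_11 = false works.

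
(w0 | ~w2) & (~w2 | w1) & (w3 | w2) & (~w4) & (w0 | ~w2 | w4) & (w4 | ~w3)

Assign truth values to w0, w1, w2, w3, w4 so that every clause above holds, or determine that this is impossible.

(~w4) alone gives w4 = 0.
(~w3) alone gives w3 = 0.
(w2) alone gives w2 = 1.
(w0) alone gives w0 = 1.
(w1) alone gives w1 = 1.
This assignment satisfies each clause.

w0 ↦ 1,  w1 ↦ 1,  w2 ↦ 1,  w3 ↦ 0,  w4 ↦ 0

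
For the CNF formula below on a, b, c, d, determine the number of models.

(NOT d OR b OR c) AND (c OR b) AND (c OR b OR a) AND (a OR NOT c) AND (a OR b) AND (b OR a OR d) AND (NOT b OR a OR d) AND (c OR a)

There are 2^4 = 16 truth assignments over (a, b, c, d).
Split on c. With c = true, the clauses containing c are satisfied and NOT c drops from the rest; 4 of the 2^3 = 8 assignments to the other variables satisfy what remains.
With c = false, by the same count on the reduced clause set, 2 assignments work.
(One model: a=T, b=F, c=T, d=F.)
Total: 4 + 2 = 6.

6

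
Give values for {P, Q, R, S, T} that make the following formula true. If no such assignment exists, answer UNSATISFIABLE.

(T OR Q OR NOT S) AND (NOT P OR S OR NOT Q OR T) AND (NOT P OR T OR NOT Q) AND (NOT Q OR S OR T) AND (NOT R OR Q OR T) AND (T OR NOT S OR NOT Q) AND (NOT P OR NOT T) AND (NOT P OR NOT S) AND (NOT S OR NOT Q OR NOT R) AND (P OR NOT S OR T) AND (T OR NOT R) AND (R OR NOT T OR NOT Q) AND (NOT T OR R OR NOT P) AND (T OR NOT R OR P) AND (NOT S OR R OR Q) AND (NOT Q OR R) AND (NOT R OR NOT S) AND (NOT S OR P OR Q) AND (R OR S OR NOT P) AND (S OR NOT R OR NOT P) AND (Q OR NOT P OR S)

P ↦ false, Q ↦ false, R ↦ false, S ↦ false, T ↦ true

Try P = false.
Try S = false.
Try Q = false.
Try R = false.
No clause remains; T is free.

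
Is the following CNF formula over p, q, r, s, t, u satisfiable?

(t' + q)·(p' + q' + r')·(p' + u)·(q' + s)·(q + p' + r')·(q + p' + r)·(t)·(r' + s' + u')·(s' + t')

No, unsatisfiable

(t) alone gives t = 1.
(q) alone gives q = 1.
(s) alone gives s = 1.
Now (s') is unsatisfied and unit — conflict.
No assignment satisfies every clause.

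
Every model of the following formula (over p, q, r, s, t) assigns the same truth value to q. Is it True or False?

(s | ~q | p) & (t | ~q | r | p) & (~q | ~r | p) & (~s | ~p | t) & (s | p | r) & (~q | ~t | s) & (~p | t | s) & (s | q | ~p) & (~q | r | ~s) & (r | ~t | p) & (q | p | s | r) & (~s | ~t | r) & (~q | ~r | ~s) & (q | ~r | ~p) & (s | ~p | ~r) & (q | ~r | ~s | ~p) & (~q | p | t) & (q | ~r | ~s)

Suppose q = 1.
Try s = 1.
From the singleton clause (r), r = 1.
That conflicts with the unit clause (~r).
That branch fails; take s = 0 instead.
From the singleton clause (p), p = 1.
From the singleton clause (~t), t = 0.
That conflicts with the unit clause (t).
Either choice for s ends in contradiction.
So every satisfying assignment has q = False.

False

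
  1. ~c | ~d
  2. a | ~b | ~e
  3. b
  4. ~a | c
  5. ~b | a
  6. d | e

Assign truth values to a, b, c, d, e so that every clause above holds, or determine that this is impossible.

Unit clause (b) forces b = 1.
Unit clause (a) forces a = 1.
Unit clause (c) forces c = 1.
Unit clause (~d) forces d = 0.
Unit clause (e) forces e = 1.
This assignment satisfies each clause.

a ↦ 1; b ↦ 1; c ↦ 1; d ↦ 0; e ↦ 1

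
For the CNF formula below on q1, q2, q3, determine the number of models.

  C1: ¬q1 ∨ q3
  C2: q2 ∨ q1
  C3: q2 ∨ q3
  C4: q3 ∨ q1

3

There are 2^3 = 8 truth assignments over (q1, q2, q3).
Split on q1. With q1 = True, the clauses containing q1 are satisfied and ¬q1 drops from the rest; 2 of the 2^2 = 4 assignments to the other variables satisfy what remains.
With q1 = False, by the same count on the reduced clause set, 1 assignment works.
Total: 2 + 1 = 3.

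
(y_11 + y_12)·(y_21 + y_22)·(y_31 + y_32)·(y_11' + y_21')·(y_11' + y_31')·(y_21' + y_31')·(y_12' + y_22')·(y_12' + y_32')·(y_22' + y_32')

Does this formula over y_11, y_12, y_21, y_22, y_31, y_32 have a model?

Case y_11 = 1:
(y_21') alone gives y_21 = 0.
(y_22) alone gives y_22 = 1.
(y_31') alone gives y_31 = 0.
(y_32) alone gives y_32 = 1.
But (y_32') is also a unit clause — contradiction.
Backtrack on y_11: now try y_11 = 0.
(y_12) alone gives y_12 = 1.
(y_22') alone gives y_22 = 0.
(y_21) alone gives y_21 = 1.
(y_31') alone gives y_31 = 0.
(y_32) alone gives y_32 = 1.
But (y_32') is also a unit clause — contradiction.
Either choice for y_11 ends in contradiction.
No assignment satisfies every clause.

No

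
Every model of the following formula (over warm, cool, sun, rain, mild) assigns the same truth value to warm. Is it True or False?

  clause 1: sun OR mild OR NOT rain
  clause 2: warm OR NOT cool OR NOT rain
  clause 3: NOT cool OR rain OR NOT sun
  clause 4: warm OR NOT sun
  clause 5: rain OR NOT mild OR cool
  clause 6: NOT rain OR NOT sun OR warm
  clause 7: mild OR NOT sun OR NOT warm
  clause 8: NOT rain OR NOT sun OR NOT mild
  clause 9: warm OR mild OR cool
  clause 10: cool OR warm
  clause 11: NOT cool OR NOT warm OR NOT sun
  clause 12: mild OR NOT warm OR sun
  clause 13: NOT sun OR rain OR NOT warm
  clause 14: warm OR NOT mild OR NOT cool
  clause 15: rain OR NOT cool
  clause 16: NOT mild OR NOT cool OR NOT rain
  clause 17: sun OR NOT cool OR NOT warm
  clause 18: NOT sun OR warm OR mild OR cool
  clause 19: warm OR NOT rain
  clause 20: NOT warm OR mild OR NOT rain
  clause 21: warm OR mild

Suppose warm = false.
Unit clause (NOT sun) forces sun = false.
Unit clause (cool) forces cool = true.
Unit clause (NOT rain) forces rain = false.
That conflicts with the unit clause (rain).
So every satisfying assignment has warm = True.

True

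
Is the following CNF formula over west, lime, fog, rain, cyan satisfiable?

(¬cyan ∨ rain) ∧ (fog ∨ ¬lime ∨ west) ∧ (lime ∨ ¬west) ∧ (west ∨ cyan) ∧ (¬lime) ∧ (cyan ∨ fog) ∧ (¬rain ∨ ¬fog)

Unit clause (¬lime) forces lime = False.
Unit clause (¬west) forces west = False.
Unit clause (cyan) forces cyan = True.
Unit clause (rain) forces rain = True.
Unit clause (¬fog) forces fog = False.
All clauses are satisfied.
A satisfying assignment: west=False,  lime=False,  fog=False,  rain=True,  cyan=True.

Yes, satisfiable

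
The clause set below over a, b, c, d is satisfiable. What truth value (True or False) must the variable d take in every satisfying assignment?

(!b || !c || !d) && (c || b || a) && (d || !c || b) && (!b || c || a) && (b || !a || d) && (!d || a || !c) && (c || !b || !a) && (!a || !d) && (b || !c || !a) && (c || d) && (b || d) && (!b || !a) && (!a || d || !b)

False

Suppose d = true.
The clause (!a) is unit, so a = false.
The clause (!c) is unit, so c = false.
The clause (b) is unit, so b = true.
That conflicts with the unit clause (!b).
So every satisfying assignment has d = False.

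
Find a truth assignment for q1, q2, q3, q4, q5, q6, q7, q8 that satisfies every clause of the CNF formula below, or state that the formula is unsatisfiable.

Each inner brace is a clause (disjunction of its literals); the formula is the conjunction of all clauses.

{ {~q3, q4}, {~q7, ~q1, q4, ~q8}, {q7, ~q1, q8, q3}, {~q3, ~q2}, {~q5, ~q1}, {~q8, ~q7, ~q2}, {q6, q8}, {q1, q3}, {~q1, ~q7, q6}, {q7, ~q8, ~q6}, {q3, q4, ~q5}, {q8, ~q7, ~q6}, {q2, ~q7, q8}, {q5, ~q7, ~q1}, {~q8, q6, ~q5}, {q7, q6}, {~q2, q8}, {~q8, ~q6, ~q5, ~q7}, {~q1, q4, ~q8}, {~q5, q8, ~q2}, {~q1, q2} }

q1 ↦ 0; q2 ↦ 0; q3 ↦ 1; q4 ↦ 1; q5 ↦ 1; q6 ↦ 1; q7 ↦ 0; q8 ↦ 0

Try q3 = 1.
(q4) alone gives q4 = 1.
(~q2) alone gives q2 = 0.
(~q1) alone gives q1 = 0.
Try q6 = 1.
Try q7 = 0.
(~q8) alone gives q8 = 0.
No clause remains; q5 is free.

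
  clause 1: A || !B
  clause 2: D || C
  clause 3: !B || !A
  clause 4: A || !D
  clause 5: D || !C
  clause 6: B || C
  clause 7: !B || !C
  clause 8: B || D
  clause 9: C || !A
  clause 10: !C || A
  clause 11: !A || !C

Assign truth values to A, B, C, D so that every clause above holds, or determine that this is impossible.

Suppose A = true.
(!B) alone gives B = false.
(C) alone gives C = true.
But (!C) is also a unit clause — contradiction.
Undo A and try A = false.
(!B) alone gives B = false.
(!D) alone gives D = false.
But (D) is also a unit clause — contradiction.
Either choice for A ends in contradiction.

UNSATISFIABLE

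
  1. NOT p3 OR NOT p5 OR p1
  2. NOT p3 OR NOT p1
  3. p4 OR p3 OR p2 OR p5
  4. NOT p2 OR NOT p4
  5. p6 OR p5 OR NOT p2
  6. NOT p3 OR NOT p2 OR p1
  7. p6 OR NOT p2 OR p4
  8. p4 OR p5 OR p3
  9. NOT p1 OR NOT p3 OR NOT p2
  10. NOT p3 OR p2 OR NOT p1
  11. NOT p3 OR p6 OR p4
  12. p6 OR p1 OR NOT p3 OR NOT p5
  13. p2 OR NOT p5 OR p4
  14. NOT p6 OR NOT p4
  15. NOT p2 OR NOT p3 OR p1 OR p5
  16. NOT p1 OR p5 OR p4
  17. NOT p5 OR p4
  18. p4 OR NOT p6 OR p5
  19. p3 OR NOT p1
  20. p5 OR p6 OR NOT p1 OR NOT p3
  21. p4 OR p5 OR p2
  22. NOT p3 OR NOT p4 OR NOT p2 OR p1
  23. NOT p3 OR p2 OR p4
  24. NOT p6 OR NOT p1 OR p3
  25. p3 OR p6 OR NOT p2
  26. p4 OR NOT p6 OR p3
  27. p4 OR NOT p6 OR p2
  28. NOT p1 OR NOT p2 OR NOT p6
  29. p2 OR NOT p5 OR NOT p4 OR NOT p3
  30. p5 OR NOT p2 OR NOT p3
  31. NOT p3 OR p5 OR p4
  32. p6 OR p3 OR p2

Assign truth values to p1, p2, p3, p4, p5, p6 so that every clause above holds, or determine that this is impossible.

Branch on p3: set p3 = true.
The clause (NOT p1) is unit, so p1 = false.
The clause (NOT p5) is unit, so p5 = false.
The clause (NOT p2) is unit, so p2 = false.
The clause (p4) is unit, so p4 = true.
The clause (NOT p6) is unit, so p6 = false.
Every clause now holds.

p1: false; p2: false; p3: true; p4: true; p5: false; p6: false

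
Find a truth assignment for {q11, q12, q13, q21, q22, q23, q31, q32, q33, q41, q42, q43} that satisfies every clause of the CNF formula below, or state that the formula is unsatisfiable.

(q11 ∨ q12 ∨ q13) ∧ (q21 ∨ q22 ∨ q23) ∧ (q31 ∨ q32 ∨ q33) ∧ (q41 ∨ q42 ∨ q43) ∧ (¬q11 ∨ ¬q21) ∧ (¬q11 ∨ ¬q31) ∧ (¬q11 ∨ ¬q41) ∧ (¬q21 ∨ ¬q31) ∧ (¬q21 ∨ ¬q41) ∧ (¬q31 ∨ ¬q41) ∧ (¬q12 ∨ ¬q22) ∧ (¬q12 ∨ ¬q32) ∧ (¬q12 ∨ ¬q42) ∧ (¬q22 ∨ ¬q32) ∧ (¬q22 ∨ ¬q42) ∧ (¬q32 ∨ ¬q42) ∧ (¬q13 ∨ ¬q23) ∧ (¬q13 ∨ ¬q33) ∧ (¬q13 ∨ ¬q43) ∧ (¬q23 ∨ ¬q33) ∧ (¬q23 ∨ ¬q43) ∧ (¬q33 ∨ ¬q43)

Case q11 = False:
Case q12 = True:
The clause (¬q22) is unit, so q22 = False.
The clause (¬q32) is unit, so q32 = False.
The clause (¬q42) is unit, so q42 = False.
Case q21 = True:
The clause (¬q31) is unit, so q31 = False.
The clause (q33) is unit, so q33 = True.
The clause (¬q41) is unit, so q41 = False.
The clause (q43) is unit, so q43 = True.
Now (¬q43) is unsatisfied and unit — conflict.
So q21 must be the other value — set q21 = False.
The clause (q23) is unit, so q23 = True.
The clause (¬q13) is unit, so q13 = False.
The clause (¬q33) is unit, so q33 = False.
The clause (q31) is unit, so q31 = True.
The clause (¬q41) is unit, so q41 = False.
The clause (q43) is unit, so q43 = True.
Now (¬q43) is unsatisfied and unit — conflict.
Either choice for q21 ends in contradiction.
So q12 must be the other value — set q12 = False.
The clause (q13) is unit, so q13 = True.
The clause (¬q23) is unit, so q23 = False.
The clause (¬q33) is unit, so q33 = False.
The clause (¬q43) is unit, so q43 = False.
Case q21 = True:
The clause (¬q31) is unit, so q31 = False.
The clause (q32) is unit, so q32 = True.
The clause (¬q41) is unit, so q41 = False.
The clause (q42) is unit, so q42 = True.
Now (¬q42) is unsatisfied and unit — conflict.
So q21 must be the other value — set q21 = False.
The clause (q22) is unit, so q22 = True.
The clause (¬q32) is unit, so q32 = False.
The clause (q31) is unit, so q31 = True.
The clause (¬q41) is unit, so q41 = False.
The clause (q42) is unit, so q42 = True.
Now (¬q42) is unsatisfied and unit — conflict.
Either choice for q21 ends in contradiction.
Either choice for q12 ends in contradiction.
So q11 must be the other value — set q11 = True.
The clause (¬q21) is unit, so q21 = False.
The clause (¬q31) is unit, so q31 = False.
The clause (¬q41) is unit, so q41 = False.
Case q22 = True:
The clause (¬q12) is unit, so q12 = False.
The clause (¬q32) is unit, so q32 = False.
The clause (q33) is unit, so q33 = True.
The clause (¬q42) is unit, so q42 = False.
The clause (q43) is unit, so q43 = True.
Now (¬q43) is unsatisfied and unit — conflict.
So q22 must be the other value — set q22 = False.
The clause (q23) is unit, so q23 = True.
The clause (¬q13) is unit, so q13 = False.
The clause (¬q33) is unit, so q33 = False.
The clause (q32) is unit, so q32 = True.
The clause (¬q12) is unit, so q12 = False.
The clause (¬q42) is unit, so q42 = False.
The clause (q43) is unit, so q43 = True.
Now (¬q43) is unsatisfied and unit — conflict.
Either choice for q22 ends in contradiction.
Either choice for q11 ends in contradiction.

UNSATISFIABLE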